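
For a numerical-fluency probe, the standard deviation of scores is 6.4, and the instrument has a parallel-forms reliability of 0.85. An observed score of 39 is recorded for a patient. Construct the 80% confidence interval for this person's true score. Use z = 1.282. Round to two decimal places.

The standard error of measurement is 6.400*√(1 − 0.850) ≈ 6.400*0.387 ≈ 2.479.
Half-width = 1.282*2.479 ≈ 3.178
Interval: (35.822, 42.178)

[35.82, 42.18]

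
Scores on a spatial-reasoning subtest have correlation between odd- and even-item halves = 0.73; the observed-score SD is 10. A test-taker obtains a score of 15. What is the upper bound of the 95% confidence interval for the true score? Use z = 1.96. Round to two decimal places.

Spearman-Brown: r = 2(0.73) / (1 + 0.73) = 1.460 / 1.730 ≈ 0.844
The standard error of measurement is 10.000*√(1 − 0.844) ≈ 10.000*0.395 ≈ 3.951.
1.96 * SEM ≈ 7.743
Upper bound: 15 + 7.743 = 22.743

22.74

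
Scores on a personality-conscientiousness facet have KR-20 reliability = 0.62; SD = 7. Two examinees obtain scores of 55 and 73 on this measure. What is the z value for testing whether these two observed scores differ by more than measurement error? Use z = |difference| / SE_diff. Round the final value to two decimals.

2.95

SEM = 7.000×√(1 − 0.620) ≈ 4.315
SE_diff = √2 × SEM ≈ 6.102
z = |55 − 73| / 6.102 = 18 / 6.102 ≈ 2.950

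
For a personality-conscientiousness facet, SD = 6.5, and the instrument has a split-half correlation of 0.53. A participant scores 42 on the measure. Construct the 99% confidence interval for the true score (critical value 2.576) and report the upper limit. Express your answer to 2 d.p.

51.28

r_full = 2·0.53 / (1 + 0.53) ≃ 0.69281
The standard error of measurement is 6.50000*√(1 − 0.69281) ≃ 6.50000*0.55425 ≃ 3.60260.
Half-width = 2.576*3.60260 ≃ 9.28031
Upper bound: 42 + 9.28031 = 51.28031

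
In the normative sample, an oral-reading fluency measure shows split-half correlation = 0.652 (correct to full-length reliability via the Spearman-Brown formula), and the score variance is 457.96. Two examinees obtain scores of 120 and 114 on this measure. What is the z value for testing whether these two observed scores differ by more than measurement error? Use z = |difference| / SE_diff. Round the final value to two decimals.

0.43

SD = √457.96 = 21.400
Full-length reliability (Spearman-Brown) = 2(0.652)/(1+0.652) ≃ 0.789
The standard error of measurement is 21.400×√(1 − 0.789) ≃ 21.400×0.459 ≃ 9.822.
SE_diff = SEM × √2 ≃ 9.822 × 1.414 ≃ 13.890
z = |120 − 114| / 13.890 = 6 / 13.890 ≃ 0.432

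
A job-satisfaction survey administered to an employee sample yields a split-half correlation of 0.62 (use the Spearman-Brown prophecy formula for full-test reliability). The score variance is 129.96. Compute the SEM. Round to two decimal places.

σ = 129.96^(1/2) = 11.400
Spearman-Brown: r = 2(0.62) / (1 + 0.62) = 1.240 / 1.620 ≃ 0.765
SEM = 11.400 · √(1 − 0.765) = 11.400 · √0.235 ≃ 11.400 · 0.484 ≃ 5.521

5.52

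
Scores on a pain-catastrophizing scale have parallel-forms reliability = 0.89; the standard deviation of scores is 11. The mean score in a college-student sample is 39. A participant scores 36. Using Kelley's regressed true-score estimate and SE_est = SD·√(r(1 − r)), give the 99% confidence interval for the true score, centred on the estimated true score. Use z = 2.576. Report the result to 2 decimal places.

[27.46, 45.20]

Estimated true score = 0.8900*36 + (1 − 0.8900)*39 ≈ 36.3300
SE_est = SD * √(r(1 − r)) = 11.0000 * √0.0979 ≈ 11.0000 * 0.3129 ≈ 3.4418
99% CI: 36.3300 ± 8.8660 ≈ (27.4640, 45.1960)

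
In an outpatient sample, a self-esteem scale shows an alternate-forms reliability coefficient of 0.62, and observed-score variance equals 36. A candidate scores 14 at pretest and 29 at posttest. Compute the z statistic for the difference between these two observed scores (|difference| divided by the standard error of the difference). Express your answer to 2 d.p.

SD = √36 ≈ 6.0000
The standard error of measurement is 6.0000·√(1 − 0.6200) ≈ 6.0000·0.6164 ≈ 3.6986.
SE_diff = SEM · √2 ≈ 3.6986 · 1.4142 ≈ 5.2307
z = |14 − 29| / 5.2307 = 15 / 5.2307 ≈ 2.8677

2.87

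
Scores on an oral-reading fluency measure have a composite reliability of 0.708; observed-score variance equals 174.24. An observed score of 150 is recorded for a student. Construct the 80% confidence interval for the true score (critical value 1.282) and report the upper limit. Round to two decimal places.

σ = 174.24^(1/2) = 13.2000
SEM = 13.2000 · √(1 − 0.7080) = 13.2000 · √0.2920 ≈ 13.2000 · 0.5404 ≈ 7.1329
Margin = 1.282 · 7.1329 ≈ 9.1444
Upper limit = 150 + 9.1444 ≈ 159.1444

159.14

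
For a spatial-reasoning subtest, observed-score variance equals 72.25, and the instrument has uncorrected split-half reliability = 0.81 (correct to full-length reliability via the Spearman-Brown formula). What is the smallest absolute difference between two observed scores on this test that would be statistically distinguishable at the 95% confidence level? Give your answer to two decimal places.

SD = √72.25 ≃ 8.50000
r_full = 2·0.81 / (1 + 0.81) ≃ 0.89503
SEM = 8.50000 × √(1 − 0.89503) = 8.50000 × √0.10497 ≃ 8.50000 × 0.32399 ≃ 2.75395
Standard error of the difference = 2.75395·√2 ≃ 3.89468
Smallest detectable difference = 1.96×3.89468 ≃ 7.63357

7.63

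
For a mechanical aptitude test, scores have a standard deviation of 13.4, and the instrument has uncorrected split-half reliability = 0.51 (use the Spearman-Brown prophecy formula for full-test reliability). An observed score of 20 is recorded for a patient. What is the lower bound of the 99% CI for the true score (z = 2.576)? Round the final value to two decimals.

0.34

Spearman-Brown: r = 2(0.51) / (1 + 0.51) = 1.0200 / 1.5100 ≃ 0.6755
SEM = 13.4000·√(1 − 0.6755) ≃ 7.6333
Margin = 2.576 · 7.6333 ≃ 19.6635
Lower bound: 20 − 19.6635 = 0.3365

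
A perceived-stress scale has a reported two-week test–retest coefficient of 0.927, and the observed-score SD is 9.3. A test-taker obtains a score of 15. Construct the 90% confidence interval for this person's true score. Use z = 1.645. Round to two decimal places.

The standard error of measurement is 9.3000·√(1 − 0.9270) ≈ 9.3000·0.2702 ≈ 2.5127.
1.645 · SEM ≈ 4.1334
90% CI: 15 ± 4.1334 = [10.8666, 19.1334]

[10.87, 19.13]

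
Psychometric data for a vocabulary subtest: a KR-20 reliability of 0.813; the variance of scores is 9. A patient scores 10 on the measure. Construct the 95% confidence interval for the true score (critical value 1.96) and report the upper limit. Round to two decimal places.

12.54

SD = √9 ≈ 3.000
The standard error of measurement is 3.000×√(1 − 0.813) ≈ 3.000×0.432 ≈ 1.297.
Half-width = 1.96×1.297 ≈ 2.543
Upper limit = 10 + 2.543 ≈ 12.543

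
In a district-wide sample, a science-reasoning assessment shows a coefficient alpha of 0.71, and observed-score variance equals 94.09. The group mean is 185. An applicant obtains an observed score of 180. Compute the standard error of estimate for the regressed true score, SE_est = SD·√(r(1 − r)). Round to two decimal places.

4.40

SD = √94.09 = 9.7000
SE_est = SD · √(r(1 − r)) = 9.7000 · √0.2059 ≈ 9.7000 · 0.4538 ≈ 4.4015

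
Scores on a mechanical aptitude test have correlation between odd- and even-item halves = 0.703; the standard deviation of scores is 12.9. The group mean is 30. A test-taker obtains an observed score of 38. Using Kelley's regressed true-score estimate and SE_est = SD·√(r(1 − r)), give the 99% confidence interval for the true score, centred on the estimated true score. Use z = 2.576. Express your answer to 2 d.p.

[24.00, 49.21]

Spearman-Brown: r = 2(0.703) / (1 + 0.703) = 1.4060 / 1.7030 ≈ 0.8256
Estimated true score = 0.8256×38 + (1 − 0.8256)×30 ≈ 36.6048
SE_est = SD × √(r(1 − r)) = 12.9000 × √0.1440 ≈ 12.9000 × 0.3795 ≈ 4.8949
CI = 36.6048 ± 2.576 × 4.8949 → [23.9955, 49.2141]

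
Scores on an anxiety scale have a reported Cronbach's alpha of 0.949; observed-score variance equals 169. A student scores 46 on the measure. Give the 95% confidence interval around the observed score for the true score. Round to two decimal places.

[40.25, 51.75]

SD = √169 ≃ 13.0000
SEM = 13.0000·√(1 − 0.9490) ≃ 2.9358
Half-width = 1.96·2.9358 ≃ 5.7542
95% CI: 46 ± 5.7542 = [40.2458, 51.7542]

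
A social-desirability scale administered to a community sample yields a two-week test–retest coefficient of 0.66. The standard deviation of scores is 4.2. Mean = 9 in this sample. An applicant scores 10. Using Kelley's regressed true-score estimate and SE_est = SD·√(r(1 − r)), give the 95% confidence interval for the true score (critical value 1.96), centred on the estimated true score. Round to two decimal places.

[5.76, 13.56]

T̂ = r·X + (1 − r)·M = 0.6600×10 + 0.3400×9 = 6.6000 + 3.0600 ≈ 9.6600
SE_est = SD × √(r(1 − r)) = 4.2000 × √0.2244 ≈ 4.2000 × 0.4737 ≈ 1.9896
95% CI: 9.6600 ± 3.8996 ≈ (5.7604, 13.5596)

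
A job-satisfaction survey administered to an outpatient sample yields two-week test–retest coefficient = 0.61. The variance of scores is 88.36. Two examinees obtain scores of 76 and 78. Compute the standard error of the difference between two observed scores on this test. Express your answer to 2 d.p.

8.30

SD = √88.36 ≃ 9.400
The standard error of measurement is 9.400*√(1 − 0.610) ≃ 9.400*0.624 ≃ 5.870.
SE_diff = √2 * SEM ≃ 8.302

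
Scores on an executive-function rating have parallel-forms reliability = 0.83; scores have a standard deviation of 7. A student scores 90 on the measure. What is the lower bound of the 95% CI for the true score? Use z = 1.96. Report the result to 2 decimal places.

SEM = 7.0000 · √(1 − 0.8300) = 7.0000 · √0.1700 ≈ 7.0000 · 0.4123 ≈ 2.8862
Margin = 1.96 · 2.8862 ≈ 5.6569
Lower limit = 90 − 5.6569 ≈ 84.3431

84.34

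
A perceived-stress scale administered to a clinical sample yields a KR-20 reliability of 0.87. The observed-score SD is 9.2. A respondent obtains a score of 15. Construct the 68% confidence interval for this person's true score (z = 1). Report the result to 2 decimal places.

SEM = 9.2000·√(1 − 0.8700) ≃ 3.3171
1 · SEM ≃ 3.3171
68% CI: 15 ± 3.3171 = [11.6829, 18.3171]

[11.68, 18.32]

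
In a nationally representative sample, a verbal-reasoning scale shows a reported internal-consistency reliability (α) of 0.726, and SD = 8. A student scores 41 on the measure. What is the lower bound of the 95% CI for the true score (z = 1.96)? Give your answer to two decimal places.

The standard error of measurement is 8.0000*√(1 − 0.7260) ≈ 8.0000*0.5235 ≈ 4.1876.
1.96 * SEM ≈ 8.2077
Lower limit = 41 − 8.2077 ≈ 32.7923

32.79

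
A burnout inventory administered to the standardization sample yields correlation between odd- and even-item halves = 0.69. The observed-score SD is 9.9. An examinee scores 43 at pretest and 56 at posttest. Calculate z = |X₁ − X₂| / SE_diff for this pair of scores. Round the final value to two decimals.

2.17

r_full = 2·0.69 / (1 + 0.69) ≈ 0.817
SEM = 9.900·√(1 − 0.817) ≈ 4.240
Standard error of the difference = 4.240·√2 ≈ 5.996
z = 13 / 5.996 ≈ 2.168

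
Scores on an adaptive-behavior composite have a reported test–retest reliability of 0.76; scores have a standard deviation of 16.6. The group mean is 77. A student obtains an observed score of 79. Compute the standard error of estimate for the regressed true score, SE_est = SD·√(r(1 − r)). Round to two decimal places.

SE_est = SD * √(r(1 − r)) = 16.600 * √0.182 ≈ 16.600 * 0.427 ≈ 7.090

7.09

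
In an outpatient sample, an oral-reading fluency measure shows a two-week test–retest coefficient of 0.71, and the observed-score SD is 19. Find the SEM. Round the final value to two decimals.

10.23

The standard error of measurement is 19.00000×√(1 − 0.71000) ≈ 19.00000×0.53852 ≈ 10.23181.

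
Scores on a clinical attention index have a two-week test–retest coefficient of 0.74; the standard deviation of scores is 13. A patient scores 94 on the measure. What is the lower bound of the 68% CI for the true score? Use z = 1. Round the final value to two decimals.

87.37

SEM = 13.000 · √(1 − 0.740) = 13.000 · √0.260 ≃ 13.000 · 0.510 ≃ 6.629
Half-width = 1·6.629 ≃ 6.629
Lower limit = 94 − 6.629 ≃ 87.371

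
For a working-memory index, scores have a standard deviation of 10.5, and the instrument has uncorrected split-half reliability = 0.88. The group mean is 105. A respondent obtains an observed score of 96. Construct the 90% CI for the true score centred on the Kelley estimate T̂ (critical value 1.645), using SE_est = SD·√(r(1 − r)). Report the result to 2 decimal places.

Spearman-Brown: r = 2(0.88) / (1 + 0.88) = 1.76000 / 1.88000 ≈ 0.93617
T̂ = r·X + (1 − r)·M = 0.93617·96 + 0.06383·105 ≈ 89.87234 + 6.70213 ≈ 96.57447
SE_est = SD · √(r(1 − r)) = 10.50000 · √0.05976 ≈ 10.50000 · 0.24445 ≈ 2.56672
CI = 96.57447 ± 1.645 · 2.56672 → [92.35221, 100.79672]

[92.35, 100.80]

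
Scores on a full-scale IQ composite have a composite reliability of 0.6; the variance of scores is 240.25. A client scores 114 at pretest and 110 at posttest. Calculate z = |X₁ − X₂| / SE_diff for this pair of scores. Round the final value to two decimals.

σ = 240.25^(1/2) = 15.5000
SEM = 15.5000 · √(1 − 0.6000) = 15.5000 · √0.4000 ≈ 15.5000 · 0.6325 ≈ 9.8031
Standard error of the difference = 9.8031·√2 ≈ 13.8636
z = 4 / 13.8636 ≈ 0.2885

0.29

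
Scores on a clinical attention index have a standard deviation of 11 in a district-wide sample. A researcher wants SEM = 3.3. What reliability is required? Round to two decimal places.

Required reliability = 1 − (SEM/SD)² = 1 − 0.0900 ≈ 0.9100

0.91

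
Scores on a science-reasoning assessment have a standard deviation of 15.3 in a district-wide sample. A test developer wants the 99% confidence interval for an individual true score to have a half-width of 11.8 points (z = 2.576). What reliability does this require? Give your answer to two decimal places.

0.91

Required SEM = 11.8 / 2.576 ≈ 4.5807
r = 1 − (SEM / SD)² = 1 − (4.5807 / 15.3)² ≈ 1 − 0.0896 ≈ 0.9104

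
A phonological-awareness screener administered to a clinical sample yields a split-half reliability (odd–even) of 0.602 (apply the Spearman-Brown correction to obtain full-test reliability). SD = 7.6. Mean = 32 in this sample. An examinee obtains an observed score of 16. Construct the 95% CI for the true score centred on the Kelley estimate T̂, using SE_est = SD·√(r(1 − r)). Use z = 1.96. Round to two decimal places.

Spearman-Brown: r = 2(0.602) / (1 + 0.602) = 1.2040 / 1.6020 ≃ 0.7516
T̂ = r·X + (1 − r)·M = 0.7516×16 + 0.2484×32 ≃ 12.0250 + 7.9501 ≃ 19.9750
SE_est = 7.6000·√[r(1 − r)] ≃ 3.2840
95% CI: 19.9750 ± 6.4367 ≃ (13.5384, 26.4117)

[13.54, 26.41]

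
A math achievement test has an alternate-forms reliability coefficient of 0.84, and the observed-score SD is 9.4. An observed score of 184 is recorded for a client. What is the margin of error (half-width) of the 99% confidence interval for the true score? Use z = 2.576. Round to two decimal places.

9.69

SEM = 9.4000 * √(1 − 0.8400) = 9.4000 * √0.1600 ≈ 9.4000 * 0.4000 ≈ 3.7600
Half-width = 2.576*3.7600 ≈ 9.6858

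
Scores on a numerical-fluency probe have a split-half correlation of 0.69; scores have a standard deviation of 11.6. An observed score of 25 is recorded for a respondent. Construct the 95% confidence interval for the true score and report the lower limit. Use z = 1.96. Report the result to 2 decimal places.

Full-length reliability (Spearman-Brown) = 2(0.69)/(1+0.69) ≈ 0.817
The standard error of measurement is 11.600×√(1 − 0.817) ≈ 11.600×0.428 ≈ 4.968.
Half-width = 1.96×4.968 ≈ 9.738
Lower limit = 25 − 9.738 ≈ 15.262

15.26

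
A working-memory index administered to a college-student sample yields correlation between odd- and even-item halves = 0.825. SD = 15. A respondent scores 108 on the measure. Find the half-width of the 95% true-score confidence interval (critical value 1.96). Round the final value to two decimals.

9.10

Full-length reliability (Spearman-Brown) = 2(0.825)/(1+0.825) ≃ 0.9041
The standard error of measurement is 15.0000×√(1 − 0.9041) ≃ 15.0000×0.3097 ≃ 4.6449.
Half-width = 1.96×4.6449 ≃ 9.1041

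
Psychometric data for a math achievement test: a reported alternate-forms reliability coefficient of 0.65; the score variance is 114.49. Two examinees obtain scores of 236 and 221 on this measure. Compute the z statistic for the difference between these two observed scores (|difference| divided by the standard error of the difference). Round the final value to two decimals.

1.68

σ = 114.49^(1/2) = 10.700
SEM = 10.700 × √(1 − 0.650) = 10.700 × √0.350 ≈ 10.700 × 0.592 ≈ 6.330
SE_diff = SEM × √2 ≈ 6.330 × 1.414 ≈ 8.952
z = |236 − 221| / 8.952 = 15 / 8.952 ≈ 1.676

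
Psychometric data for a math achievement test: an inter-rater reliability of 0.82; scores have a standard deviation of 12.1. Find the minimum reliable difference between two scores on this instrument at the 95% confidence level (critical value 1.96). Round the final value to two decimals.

14.23

SEM = 12.100*√(1 − 0.820) ≃ 5.134
SE_diff = √2 * SEM ≃ 7.260
Minimum reliable difference = 1.96 * SE_diff ≃ 1.96 * 7.260 ≃ 14.230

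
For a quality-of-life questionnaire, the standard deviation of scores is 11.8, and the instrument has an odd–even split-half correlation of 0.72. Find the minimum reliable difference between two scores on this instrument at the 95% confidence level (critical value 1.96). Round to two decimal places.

13.20

r_full = 2·0.72 / (1 + 0.72) ≈ 0.837
SEM = 11.800×√(1 − 0.837) ≈ 4.761
Standard error of the difference = 4.761·√2 ≈ 6.733
Smallest detectable difference = 1.96×6.733 ≈ 13.197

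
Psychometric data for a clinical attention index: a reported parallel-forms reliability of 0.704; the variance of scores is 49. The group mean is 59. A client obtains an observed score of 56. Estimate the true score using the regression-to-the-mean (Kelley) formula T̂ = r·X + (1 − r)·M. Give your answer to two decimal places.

Estimated true score = 0.704*56 + (1 − 0.704)*59 ≈ 56.888

56.89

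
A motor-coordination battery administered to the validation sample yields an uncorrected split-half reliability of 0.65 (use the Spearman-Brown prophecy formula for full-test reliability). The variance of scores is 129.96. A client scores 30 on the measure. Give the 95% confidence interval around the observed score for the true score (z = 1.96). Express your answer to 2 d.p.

[19.71, 40.29]

SD = √129.96 = 11.40000
Full-length reliability (Spearman-Brown) = 2(0.65)/(1+0.65) ≃ 0.78788
SEM = 11.40000·√(1 − 0.78788) ≃ 5.25045
Half-width = 1.96·5.25045 ≃ 10.29089
Interval: (19.70911, 40.29089)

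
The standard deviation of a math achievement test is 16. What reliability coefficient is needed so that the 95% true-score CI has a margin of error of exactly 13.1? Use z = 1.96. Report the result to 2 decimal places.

Required SEM = 13.1 / 1.96 ≃ 6.684
r = 1 − (6.684/16)² ≃ 1 − 0.174 ≃ 0.826

0.83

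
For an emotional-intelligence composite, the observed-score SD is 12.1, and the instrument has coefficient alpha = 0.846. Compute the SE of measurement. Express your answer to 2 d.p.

SEM = 12.10000 × √(1 − 0.84600) = 12.10000 × √0.15400 ≈ 12.10000 × 0.39243 ≈ 4.74838

4.75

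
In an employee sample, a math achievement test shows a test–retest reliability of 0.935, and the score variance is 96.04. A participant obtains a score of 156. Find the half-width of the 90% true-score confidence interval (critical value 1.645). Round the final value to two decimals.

σ = 96.04^(1/2) = 9.8000
SEM = 9.8000·√(1 − 0.9350) ≃ 2.4985
Half-width = 1.645·2.4985 ≃ 4.1101

4.11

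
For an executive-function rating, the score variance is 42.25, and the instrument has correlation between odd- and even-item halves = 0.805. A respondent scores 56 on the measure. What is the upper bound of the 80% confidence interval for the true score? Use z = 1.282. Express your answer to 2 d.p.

SD = √42.25 ≃ 6.500
r_full = 2·0.805 / (1 + 0.805) ≃ 0.892
SEM = 6.500 · √(1 − 0.892) = 6.500 · √0.108 ≃ 6.500 · 0.329 ≃ 2.136
Margin = 1.282 · 2.136 ≃ 2.739
Upper bound: 56 + 2.739 = 58.739

58.74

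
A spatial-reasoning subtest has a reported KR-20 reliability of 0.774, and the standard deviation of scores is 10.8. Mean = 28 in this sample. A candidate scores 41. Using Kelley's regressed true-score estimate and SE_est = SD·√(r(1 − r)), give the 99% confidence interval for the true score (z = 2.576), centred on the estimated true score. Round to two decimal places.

T̂ = r·X + (1 − r)·M = 0.77400×41 + 0.22600×28 = 31.73400 + 6.32800 ≃ 38.06200
SE_est = SD × √(r(1 − r)) = 10.80000 × √0.17492 ≃ 10.80000 × 0.41824 ≃ 4.51698
CI = 38.06200 ± 2.576 × 4.51698 → [26.42625, 49.69775]

[26.43, 49.70]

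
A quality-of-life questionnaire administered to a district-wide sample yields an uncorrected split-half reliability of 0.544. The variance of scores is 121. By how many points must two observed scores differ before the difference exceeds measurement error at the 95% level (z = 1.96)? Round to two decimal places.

16.57

SD = √121 = 11.0000
Spearman-Brown: r = 2(0.544) / (1 + 0.544) = 1.0880 / 1.5440 ≈ 0.7047
The standard error of measurement is 11.0000*√(1 − 0.7047) ≈ 11.0000*0.5434 ≈ 5.9779.
Standard error of the difference = 5.9779·√2 ≈ 8.4541
Minimum reliable difference = 1.96 * SE_diff ≈ 1.96 * 8.4541 ≈ 16.5700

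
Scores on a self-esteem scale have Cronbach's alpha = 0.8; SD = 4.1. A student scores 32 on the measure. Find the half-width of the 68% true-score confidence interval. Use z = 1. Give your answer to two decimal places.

SEM = 4.10000 * √(1 − 0.80000) = 4.10000 * √0.20000 ≃ 4.10000 * 0.44721 ≃ 1.83358
1 * SEM ≃ 1.83358

1.83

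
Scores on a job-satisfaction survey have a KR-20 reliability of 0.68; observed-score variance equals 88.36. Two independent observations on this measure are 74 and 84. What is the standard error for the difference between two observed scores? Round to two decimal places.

SD = √88.36 = 9.4000
SEM = 9.4000 · √(1 − 0.6800) = 9.4000 · √0.3200 ≈ 9.4000 · 0.5657 ≈ 5.3174
SE_diff = √2 · SEM ≈ 7.5200

7.52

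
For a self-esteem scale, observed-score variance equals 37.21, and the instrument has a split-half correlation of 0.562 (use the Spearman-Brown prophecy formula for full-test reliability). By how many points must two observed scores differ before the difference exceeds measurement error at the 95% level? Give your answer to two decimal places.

8.95

σ = 37.21^(1/2) = 6.10000
Spearman-Brown: r = 2(0.562) / (1 + 0.562) = 1.12400 / 1.56200 ≈ 0.71959
SEM = 6.10000 * √(1 − 0.71959) = 6.10000 * √0.28041 ≈ 6.10000 * 0.52954 ≈ 3.23018
SE_diff = √2 * SEM ≈ 4.56816
Smallest detectable difference = 1.96*4.56816 ≈ 8.95359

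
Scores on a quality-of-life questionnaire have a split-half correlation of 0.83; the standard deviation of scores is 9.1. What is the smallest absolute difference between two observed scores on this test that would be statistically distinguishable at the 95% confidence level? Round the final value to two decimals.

7.69

Full-length reliability (Spearman-Brown) = 2(0.83)/(1+0.83) ≈ 0.907
The standard error of measurement is 9.100·√(1 − 0.907) ≈ 9.100·0.305 ≈ 2.774.
SE_diff = SEM · √2 ≈ 2.774 · 1.414 ≈ 3.922
Minimum reliable difference = 1.96 · SE_diff ≈ 1.96 · 3.922 ≈ 7.688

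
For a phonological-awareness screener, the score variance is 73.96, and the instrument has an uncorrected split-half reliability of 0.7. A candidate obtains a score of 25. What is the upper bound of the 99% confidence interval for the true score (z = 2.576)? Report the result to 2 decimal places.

34.31

SD = √73.96 = 8.6000
Spearman-Brown: r = 2(0.7) / (1 + 0.7) = 1.4000 / 1.7000 ≈ 0.8235
SEM = 8.6000 × √(1 − 0.8235) = 8.6000 × √0.1765 ≈ 8.6000 × 0.4201 ≈ 3.6127
Margin = 2.576 × 3.6127 ≈ 9.3064
Upper limit = 25 + 9.3064 ≈ 34.3064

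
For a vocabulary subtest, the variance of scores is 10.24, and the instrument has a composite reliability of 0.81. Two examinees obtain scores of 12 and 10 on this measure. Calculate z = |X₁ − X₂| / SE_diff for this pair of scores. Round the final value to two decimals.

1.01

SD = √10.24 = 3.20000
SEM = 3.20000 × √(1 − 0.81000) = 3.20000 × √0.19000 ≃ 3.20000 × 0.43589 ≃ 1.39485
Standard error of the difference = 1.39485·√2 ≃ 1.97261
z = |12 − 10| / 1.97261 = 2 / 1.97261 ≃ 1.01388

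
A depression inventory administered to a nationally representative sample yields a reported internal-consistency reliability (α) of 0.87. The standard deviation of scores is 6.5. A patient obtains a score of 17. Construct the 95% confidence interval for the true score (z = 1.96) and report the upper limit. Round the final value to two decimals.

SEM = 6.50000 * √(1 − 0.87000) = 6.50000 * √0.13000 ≃ 6.50000 * 0.36056 ≃ 2.34361
Margin = 1.96 * 2.34361 ≃ 4.59347
Upper limit = 17 + 4.59347 ≃ 21.59347

21.59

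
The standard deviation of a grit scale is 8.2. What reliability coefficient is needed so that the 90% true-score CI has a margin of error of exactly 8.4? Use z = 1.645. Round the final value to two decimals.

0.61

Required SEM = 8.4 / 1.645 ≈ 5.1064
Required reliability = 1 − (SEM/SD)² = 1 − 0.3878 ≈ 0.6122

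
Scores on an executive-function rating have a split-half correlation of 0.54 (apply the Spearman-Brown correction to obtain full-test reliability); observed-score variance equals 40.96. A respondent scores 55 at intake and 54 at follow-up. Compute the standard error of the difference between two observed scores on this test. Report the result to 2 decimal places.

4.95

SD = √40.96 = 6.400
Spearman-Brown: r = 2(0.54) / (1 + 0.54) = 1.080 / 1.540 ≈ 0.701
SEM = 6.400 · √(1 − 0.701) = 6.400 · √0.299 ≈ 6.400 · 0.547 ≈ 3.498
Standard error of the difference = 3.498·√2 ≈ 4.947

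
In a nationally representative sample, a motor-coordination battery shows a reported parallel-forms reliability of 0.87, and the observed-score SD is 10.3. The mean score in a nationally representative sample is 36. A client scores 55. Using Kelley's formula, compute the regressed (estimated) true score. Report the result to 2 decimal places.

T̂ = 0.870(55) + 0.130(36) ≈ 52.530

52.53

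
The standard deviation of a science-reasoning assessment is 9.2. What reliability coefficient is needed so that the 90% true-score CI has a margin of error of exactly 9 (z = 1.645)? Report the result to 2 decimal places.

SEM needed = half-width / z = 9/1.645 ≈ 5.471
Required reliability = 1 − (SEM/SD)² = 1 − 0.354 ≈ 0.646

0.65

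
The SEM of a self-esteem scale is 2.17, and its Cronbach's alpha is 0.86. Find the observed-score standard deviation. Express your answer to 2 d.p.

SD = 2.17 / √(1 − 0.86) ≈ 5.7996

5.80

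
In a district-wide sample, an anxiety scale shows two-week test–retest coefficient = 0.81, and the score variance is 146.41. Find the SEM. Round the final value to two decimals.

5.27

SD = √146.41 ≈ 12.100
SEM = 12.100*√(1 − 0.810) ≈ 5.274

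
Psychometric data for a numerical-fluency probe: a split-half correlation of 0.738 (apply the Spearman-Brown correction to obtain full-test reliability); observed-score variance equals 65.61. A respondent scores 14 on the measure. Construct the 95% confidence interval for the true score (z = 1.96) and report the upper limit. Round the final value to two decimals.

20.16

σ = 65.61^(1/2) = 8.100
r_full = 2·0.738 / (1 + 0.738) ≈ 0.849
SEM = 8.100*√(1 − 0.849) ≈ 3.145
1.96 * SEM ≈ 6.164
Upper bound: 14 + 6.164 = 20.164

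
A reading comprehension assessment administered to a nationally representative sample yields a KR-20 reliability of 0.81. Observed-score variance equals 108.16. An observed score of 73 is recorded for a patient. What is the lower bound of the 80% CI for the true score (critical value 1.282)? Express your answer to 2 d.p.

SD = √108.16 ≈ 10.40000
The standard error of measurement is 10.40000*√(1 − 0.81000) ≈ 10.40000*0.43589 ≈ 4.53325.
Margin = 1.282 * 4.53325 ≈ 5.81163
Lower bound: 73 − 5.81163 = 67.18837

67.19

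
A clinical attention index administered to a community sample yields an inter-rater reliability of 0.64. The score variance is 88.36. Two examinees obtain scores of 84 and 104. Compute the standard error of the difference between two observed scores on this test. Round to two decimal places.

SD = √88.36 = 9.40000
The standard error of measurement is 9.40000·√(1 − 0.64000) ≃ 9.40000·0.60000 ≃ 5.64000.
SE_diff = SEM · √2 ≃ 5.64000 · 1.41421 ≃ 7.97616

7.98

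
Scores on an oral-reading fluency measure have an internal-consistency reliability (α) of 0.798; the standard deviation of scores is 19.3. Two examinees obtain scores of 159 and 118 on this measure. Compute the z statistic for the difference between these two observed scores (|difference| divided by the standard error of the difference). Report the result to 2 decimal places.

3.34

SEM = 19.3000 × √(1 − 0.7980) = 19.3000 × √0.2020 ≃ 19.3000 × 0.4494 ≃ 8.6743
Standard error of the difference = 8.6743·√2 ≃ 12.2673
z = 41 / 12.2673 ≃ 3.3422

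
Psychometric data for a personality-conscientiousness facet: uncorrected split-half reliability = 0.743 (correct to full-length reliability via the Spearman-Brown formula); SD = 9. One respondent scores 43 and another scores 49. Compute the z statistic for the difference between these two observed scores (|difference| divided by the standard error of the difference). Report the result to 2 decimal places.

1.23

r_full = 2·0.743 / (1 + 0.743) ≈ 0.8526
SEM = 9.0000 * √(1 − 0.8526) = 9.0000 * √0.1474 ≈ 9.0000 * 0.3840 ≈ 3.4559
SE_diff = SEM * √2 ≈ 3.4559 * 1.4142 ≈ 4.8874
z = |43 − 49| / 4.8874 = 6 / 4.8874 ≈ 1.2277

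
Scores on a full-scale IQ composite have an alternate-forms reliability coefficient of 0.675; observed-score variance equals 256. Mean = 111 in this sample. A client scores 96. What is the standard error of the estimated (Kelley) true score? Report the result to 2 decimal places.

σ = 256^(1/2) = 16.000
SE_est = 16.000·√(0.675·0.325) ≈ 7.494

7.49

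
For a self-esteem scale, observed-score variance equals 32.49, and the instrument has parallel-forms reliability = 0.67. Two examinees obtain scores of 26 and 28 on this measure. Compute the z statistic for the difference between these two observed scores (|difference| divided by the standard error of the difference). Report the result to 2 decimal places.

0.43

σ = 32.49^(1/2) = 5.700
SEM = 5.700 * √(1 − 0.670) = 5.700 * √0.330 ≃ 5.700 * 0.574 ≃ 3.274
Standard error of the difference = 3.274·√2 ≃ 4.631
z = |26 − 28| / 4.631 = 2 / 4.631 ≃ 0.432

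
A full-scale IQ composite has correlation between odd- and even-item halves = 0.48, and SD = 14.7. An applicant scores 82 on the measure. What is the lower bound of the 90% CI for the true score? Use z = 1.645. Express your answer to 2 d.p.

67.67

Full-length reliability (Spearman-Brown) = 2(0.48)/(1+0.48) ≃ 0.64865
SEM = 14.70000 * √(1 − 0.64865) = 14.70000 * √0.35135 ≃ 14.70000 * 0.59275 ≃ 8.71341
1.645 * SEM ≃ 14.33356
Lower limit = 82 − 14.33356 ≃ 67.66644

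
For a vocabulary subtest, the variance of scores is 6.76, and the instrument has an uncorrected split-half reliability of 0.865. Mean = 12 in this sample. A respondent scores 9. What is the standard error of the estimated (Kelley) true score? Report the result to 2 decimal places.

0.67

SD = √6.76 ≈ 2.600
Full-length reliability (Spearman-Brown) = 2(0.865)/(1+0.865) ≈ 0.928
SE_est = SD × √(r(1 − r)) = 2.600 × √0.067 ≈ 2.600 × 0.259 ≈ 0.674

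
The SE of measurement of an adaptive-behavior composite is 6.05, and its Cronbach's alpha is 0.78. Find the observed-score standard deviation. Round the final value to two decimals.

12.90

SD = 6.05 / √(1 − 0.78) ≈ 12.899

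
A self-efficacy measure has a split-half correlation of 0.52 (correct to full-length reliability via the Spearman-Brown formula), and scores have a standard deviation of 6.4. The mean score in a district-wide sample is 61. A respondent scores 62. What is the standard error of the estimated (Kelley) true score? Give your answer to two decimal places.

r_full = 2·0.52 / (1 + 0.52) ≈ 0.6842
SE_est = SD · √(r(1 − r)) = 6.4000 · √0.2161 ≈ 6.4000 · 0.4648 ≈ 2.9749

2.97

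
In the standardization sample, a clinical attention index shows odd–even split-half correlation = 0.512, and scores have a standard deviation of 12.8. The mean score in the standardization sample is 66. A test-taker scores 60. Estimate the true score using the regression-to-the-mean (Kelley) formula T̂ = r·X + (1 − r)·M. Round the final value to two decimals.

r_full = 2·0.512 / (1 + 0.512) ≈ 0.6772
T̂ = r·X + (1 − r)·M = 0.6772·60 + 0.3228·66 ≈ 40.6349 + 21.3016 ≈ 61.9365

61.94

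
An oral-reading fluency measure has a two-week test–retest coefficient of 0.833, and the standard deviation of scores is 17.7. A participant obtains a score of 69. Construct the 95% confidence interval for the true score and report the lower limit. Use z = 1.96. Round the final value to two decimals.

54.82

SEM = 17.700 * √(1 − 0.833) = 17.700 * √0.167 ≃ 17.700 * 0.409 ≃ 7.233
1.96 * SEM ≃ 14.177
Lower bound: 69 − 14.177 = 54.823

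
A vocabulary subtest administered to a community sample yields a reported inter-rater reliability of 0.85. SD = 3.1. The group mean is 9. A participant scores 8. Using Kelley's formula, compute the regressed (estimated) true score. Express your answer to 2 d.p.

8.15

Estimated true score = 0.850·8 + (1 − 0.850)·9 ≈ 8.150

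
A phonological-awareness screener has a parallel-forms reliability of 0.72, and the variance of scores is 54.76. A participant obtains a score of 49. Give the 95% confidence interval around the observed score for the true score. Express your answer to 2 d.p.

[41.33, 56.67]

σ = 54.76^(1/2) = 7.4000
SEM = 7.4000×√(1 − 0.7200) ≃ 3.9157
Half-width = 1.96×3.9157 ≃ 7.6748
CI = 49 ± 7.6748 → [41.3252, 56.6748]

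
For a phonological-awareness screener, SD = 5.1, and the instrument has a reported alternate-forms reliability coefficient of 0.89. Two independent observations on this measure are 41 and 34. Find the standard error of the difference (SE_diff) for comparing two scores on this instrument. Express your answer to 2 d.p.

SEM = 5.100*√(1 − 0.890) ≈ 1.691
Standard error of the difference = 1.691·√2 ≈ 2.392

2.39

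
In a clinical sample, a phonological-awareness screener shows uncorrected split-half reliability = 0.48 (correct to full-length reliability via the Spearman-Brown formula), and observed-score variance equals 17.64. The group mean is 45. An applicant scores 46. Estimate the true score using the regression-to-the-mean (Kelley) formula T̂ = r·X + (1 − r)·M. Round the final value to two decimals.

Full-length reliability (Spearman-Brown) = 2(0.48)/(1+0.48) ≈ 0.64865
T̂ = 0.64865(46) + 0.35135(45) ≈ 45.64865

45.65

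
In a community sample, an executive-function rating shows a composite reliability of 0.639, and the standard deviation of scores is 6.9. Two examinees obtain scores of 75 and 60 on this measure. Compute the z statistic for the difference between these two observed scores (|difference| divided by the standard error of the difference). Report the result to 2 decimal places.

2.56

SEM = 6.900 · √(1 − 0.639) = 6.900 · √0.361 ≈ 6.900 · 0.601 ≈ 4.146
Standard error of the difference = 4.146·√2 ≈ 5.863
z = 15 / 5.863 ≈ 2.558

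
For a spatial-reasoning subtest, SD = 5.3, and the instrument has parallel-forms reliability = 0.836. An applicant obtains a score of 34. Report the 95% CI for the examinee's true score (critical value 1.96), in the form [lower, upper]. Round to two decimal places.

[29.79, 38.21]

SEM = 5.300×√(1 − 0.836) ≈ 2.146
Margin = 1.96 × 2.146 ≈ 4.207
Interval: (29.793, 38.207)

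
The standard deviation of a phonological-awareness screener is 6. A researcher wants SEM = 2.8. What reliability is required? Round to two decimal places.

0.78

r = 1 − (2.800/6)² ≃ 1 − 0.218 ≃ 0.782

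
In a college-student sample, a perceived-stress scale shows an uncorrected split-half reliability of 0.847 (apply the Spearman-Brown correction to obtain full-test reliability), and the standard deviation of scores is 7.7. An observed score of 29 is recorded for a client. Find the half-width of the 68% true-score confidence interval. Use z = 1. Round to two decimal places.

2.22

r_full = 2·0.847 / (1 + 0.847) ≈ 0.91716
SEM = 7.70000·√(1 − 0.91716) ≈ 2.21617
Margin = 1 · 2.21617 ≈ 2.21617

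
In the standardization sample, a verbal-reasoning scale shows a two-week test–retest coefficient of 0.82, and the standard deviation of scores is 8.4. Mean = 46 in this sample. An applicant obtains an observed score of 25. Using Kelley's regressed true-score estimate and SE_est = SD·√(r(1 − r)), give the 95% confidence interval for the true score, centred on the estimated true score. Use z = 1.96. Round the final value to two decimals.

Estimated true score = 0.8200·25 + (1 − 0.8200)·46 ≈ 28.7800
SE_est = SD · √(r(1 − r)) = 8.4000 · √0.1476 ≈ 8.4000 · 0.3842 ≈ 3.2272
95% CI: 28.7800 ± 6.3253 ≈ (22.4547, 35.1053)

[22.45, 35.11]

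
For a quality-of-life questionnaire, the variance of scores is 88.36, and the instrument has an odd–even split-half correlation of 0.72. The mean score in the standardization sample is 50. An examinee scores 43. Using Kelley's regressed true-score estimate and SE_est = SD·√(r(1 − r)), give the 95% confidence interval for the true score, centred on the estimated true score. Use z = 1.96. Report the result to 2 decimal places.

SD = √88.36 ≈ 9.400
Full-length reliability (Spearman-Brown) = 2(0.72)/(1+0.72) ≈ 0.837
T̂ = r·X + (1 − r)·M = 0.837·43 + 0.163·50 ≈ 36.000 + 8.140 ≈ 44.140
SE_est = 9.400·√[r(1 − r)] ≈ 3.470
CI = 44.140 ± 1.96 · 3.470 → [37.338, 50.941]

[37.34, 50.94]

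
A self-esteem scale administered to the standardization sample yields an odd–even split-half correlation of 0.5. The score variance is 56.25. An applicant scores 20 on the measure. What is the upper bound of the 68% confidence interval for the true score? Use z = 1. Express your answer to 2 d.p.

SD = √56.25 ≈ 7.5000
Full-length reliability (Spearman-Brown) = 2(0.5)/(1+0.5) ≈ 0.6667
SEM = 7.5000 * √(1 − 0.6667) = 7.5000 * √0.3333 ≈ 7.5000 * 0.5774 ≈ 4.3301
Half-width = 1*4.3301 ≈ 4.3301
Upper limit = 20 + 4.3301 ≈ 24.3301

24.33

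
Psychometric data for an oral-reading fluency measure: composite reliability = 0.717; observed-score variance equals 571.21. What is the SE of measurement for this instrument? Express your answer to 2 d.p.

σ = 571.21^(1/2) = 23.900
SEM = 23.900×√(1 − 0.717) ≈ 12.714

12.71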